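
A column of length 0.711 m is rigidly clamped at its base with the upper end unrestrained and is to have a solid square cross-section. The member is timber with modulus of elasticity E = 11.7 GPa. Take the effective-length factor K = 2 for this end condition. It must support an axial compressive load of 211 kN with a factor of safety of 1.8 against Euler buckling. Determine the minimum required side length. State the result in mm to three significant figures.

a ≈ 94.5 mm

Required P_cr = n·P = 1.8 × 211 = 379.8 kN
L_e = K·L = 2 × 0.711 = 1.422 m
Required I = P_cr·L_e²/(π²E) = 3.798×10^5 × 1.422² / (π² × 1.17×10^10) = 6.651×10^-6 m⁴
I_req = 6.651×10^6 mm⁴
Solid square: I = a⁴/12  ⇒  a = (12I)^(1/4) = (12×6.651×10^6)^(1/4) = 94.5 mm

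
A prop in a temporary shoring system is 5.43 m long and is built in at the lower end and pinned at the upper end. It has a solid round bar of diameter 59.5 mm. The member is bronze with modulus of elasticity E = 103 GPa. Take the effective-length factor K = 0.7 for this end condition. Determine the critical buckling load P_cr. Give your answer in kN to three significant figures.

I = πd⁴/64 = π×59.5⁴/64 = 6.152×10^5 mm⁴
I = 6.152×10^5 mm⁴ = 6.152×10^-7 m⁴
Effective length L_e = K·L = 0.7 × 5.43 = 3.801 m
P_cr = π²EI / L_e² = π² × 103×10⁹ × 6.152×10^-7 / 3.801² = 4.329×10^4 N

P_cr ≈ 43.3 kN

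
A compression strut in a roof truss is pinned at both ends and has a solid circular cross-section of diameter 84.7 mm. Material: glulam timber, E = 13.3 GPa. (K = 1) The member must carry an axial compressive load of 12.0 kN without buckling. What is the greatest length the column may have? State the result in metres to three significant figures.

I = πd⁴/64 = π×84.7⁴/64 = 2.526×10^6 mm⁴
I = 2.526×10^-6 m⁴
At the buckling limit P_cr = P = 1.200×10^4 N
From P_cr = π²EI/(K·L)²:  L = (1/K)·√(π²EI/P_cr) = (1/1)·√(π²×1.33×10^10×2.526×10^-6/1.200×10^4)
L = 5.26 m

L_max ≈ 5.26 m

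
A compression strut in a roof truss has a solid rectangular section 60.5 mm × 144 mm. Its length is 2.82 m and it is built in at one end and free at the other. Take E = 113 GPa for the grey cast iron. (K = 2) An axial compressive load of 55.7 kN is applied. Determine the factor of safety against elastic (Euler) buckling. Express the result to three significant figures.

n ≈ 1.67

Buckling occurs about the weak axis: I_min = h·b³/12 with b = 60.5 mm (the shorter side).
I_min = 144×60.5³/12 = 2.657×10^6 mm⁴
I = 2.657×10^6 mm⁴ = 2.657×10^-6 m⁴
Effective length L_e = K·L = 2 × 2.82 = 5.640 m
P_cr = π²EI / L_e² = π² × 113×10⁹ × 2.657×10^-6 / 5.640² = 9.317×10^4 N
Factor of safety n = P_cr / P = 93.168 / 55.7 = 1.67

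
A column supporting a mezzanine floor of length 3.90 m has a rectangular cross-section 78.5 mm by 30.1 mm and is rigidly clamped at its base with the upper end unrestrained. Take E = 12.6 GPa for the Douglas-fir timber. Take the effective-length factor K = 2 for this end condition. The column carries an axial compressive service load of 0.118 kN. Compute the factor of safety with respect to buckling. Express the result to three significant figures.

n ≈ 3.09

Buckling occurs about the weak axis: I_min = h·b³/12 with b = 30.1 mm (the shorter side).
I_min = 78.5×30.1³/12 = 1.784×10^5 mm⁴
I = 1.784×10^5 mm⁴ = 1.784×10^-7 m⁴
Effective length L_e = K·L = 2 × 3.90 = 7.800 m
P_cr = π²EI / L_e² = π² × 12.6×10⁹ × 1.784×10^-7 / 7.800² = 364.6 N
Factor of safety n = P_cr / P = 0.36464 / 0.118 = 3.09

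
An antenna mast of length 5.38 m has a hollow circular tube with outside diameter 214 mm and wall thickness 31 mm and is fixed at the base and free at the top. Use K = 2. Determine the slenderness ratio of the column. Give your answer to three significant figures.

Inner diameter d_i = 214 − 2×31 = 152.0 mm
I = π(d_o⁴ − d_i⁴)/64 = π(214⁴ − 152.0⁴)/64 = 7.675×10^7 mm⁴
A = 1.782×10^4 mm²;  r_min = √(I/A) = √(7.675×10^7/1.782×10^4) = 65.62 mm
L_e = K·L = 2 × 5.38 m = 10.76 m = 10760 mm
λ = L_e / r_min = 10760 / 65.62 = 164

λ ≈ 164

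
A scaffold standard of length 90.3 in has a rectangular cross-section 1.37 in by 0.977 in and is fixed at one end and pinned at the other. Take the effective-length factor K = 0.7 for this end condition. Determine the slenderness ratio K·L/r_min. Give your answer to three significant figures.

Buckling occurs about the weak axis: I_min = h·b³/12 with b = 0.977 in (the shorter side).
I_min = 1.37×0.977³/12 = 0.1065 in⁴
A = 1.338 in²;  r_min = √(I/A) = √(0.1065/1.338) = 0.2820 in
L_e = K·L = 0.7 × 90.3 = 63.21 in
λ = L_e / r_min = 63.210 / 0.2820 = 224

λ ≈ 224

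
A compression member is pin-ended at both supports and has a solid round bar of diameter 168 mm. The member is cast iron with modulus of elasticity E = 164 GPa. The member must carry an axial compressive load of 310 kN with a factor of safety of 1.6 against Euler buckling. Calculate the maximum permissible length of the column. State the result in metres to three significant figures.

L_max ≈ 11.3 m

I = πd⁴/64 = π×168⁴/64 = 3.910×10^7 mm⁴
I = 3.910×10^-5 m⁴
Required critical load P_cr = n·P = 1.6 × 310 = 496.0 kN = 4.960×10^5 N
From P_cr = π²EI/(K·L)²:  L = (1/K)·√(π²EI/P_cr) = (1/1)·√(π²×1.64×10^11×3.910×10^-5/4.960×10^5)
L = 11.3 m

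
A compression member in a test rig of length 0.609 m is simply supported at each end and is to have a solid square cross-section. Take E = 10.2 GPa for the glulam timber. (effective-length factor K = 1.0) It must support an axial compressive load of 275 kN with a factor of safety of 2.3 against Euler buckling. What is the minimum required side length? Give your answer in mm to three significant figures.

Required P_cr = n·P = 2.3 × 275 = 632.5 kN
L_e = K·L = 1 × 0.609 = 0.6090 m
Required I = P_cr·L_e²/(π²E) = 6.325×10^5 × 0.6090² / (π² × 1.02×10^10) = 2.330×10^-6 m⁴
I_req = 2.330×10^6 mm⁴
Solid square: I = a⁴/12  ⇒  a = (12I)^(1/4) = (12×2.330×10^6)^(1/4) = 72.7 mm

a ≈ 72.7 mm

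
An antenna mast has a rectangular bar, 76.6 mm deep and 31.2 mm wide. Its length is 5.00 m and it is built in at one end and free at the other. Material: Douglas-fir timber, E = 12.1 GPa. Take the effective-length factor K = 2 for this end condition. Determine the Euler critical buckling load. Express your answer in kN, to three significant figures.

Buckling occurs about the weak axis: I_min = h·b³/12 with b = 31.2 mm (the shorter side).
I_min = 76.6×31.2³/12 = 1.939×10^5 mm⁴
I = 1.939×10^5 mm⁴ = 1.939×10^-7 m⁴
Effective length L_e = K·L = 2 × 5.00 = 10.00 m
P_cr = π²EI / L_e² = π² × 12.1×10⁹ × 1.939×10^-7 / 10.00² = 231.5 N

P_cr ≈ 0.232 kN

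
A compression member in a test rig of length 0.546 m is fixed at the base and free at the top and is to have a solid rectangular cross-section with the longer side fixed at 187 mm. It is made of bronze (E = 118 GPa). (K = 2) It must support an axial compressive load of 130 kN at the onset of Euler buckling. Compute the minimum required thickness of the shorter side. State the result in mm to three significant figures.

b ≈ 20.4 mm

L_e = K·L = 2 × 0.546 = 1.092 m
Required I = P_cr·L_e²/(π²E) = 1.300×10^5 × 1.092² / (π² × 1.18×10^11) = 1.331×10^-7 m⁴
I_req = 1.331×10^5 mm⁴
Rectangle, weak axis: I_min = h·b³/12 with h = 187 mm fixed  ⇒  b = (12I/h)^(1/3) = 20.4 mm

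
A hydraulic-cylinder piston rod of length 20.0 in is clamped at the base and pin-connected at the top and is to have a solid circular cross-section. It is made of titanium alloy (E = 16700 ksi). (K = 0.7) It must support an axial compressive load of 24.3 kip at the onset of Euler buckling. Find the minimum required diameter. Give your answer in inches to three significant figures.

L_e = K·L = 0.7 × 20.0 = 14.00 in
Required I = P_cr·L_e²/(π²E) = 2.430×10^4 × 14.00² / (π² × 1.67×10^7) = 2.890×10^-2 in⁴
Solid circle: I = πd⁴/64  ⇒  d = (64I/π)^(1/4) = (64×2.890×10^-2/π)^(1/4) = 0.876 in

d ≈ 0.876 in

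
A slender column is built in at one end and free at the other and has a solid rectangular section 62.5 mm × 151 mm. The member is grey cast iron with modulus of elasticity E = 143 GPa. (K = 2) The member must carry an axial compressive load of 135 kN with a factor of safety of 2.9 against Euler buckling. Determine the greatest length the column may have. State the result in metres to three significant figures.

Buckling occurs about the weak axis: I_min = h·b³/12 with b = 62.5 mm (the shorter side).
I_min = 151×62.5³/12 = 3.072×10^6 mm⁴
I = 3.072×10^-6 m⁴
Required critical load P_cr = n·P = 2.9 × 135 = 391.5 kN = 3.915×10^5 N
From P_cr = π²EI/(K·L)²:  L = (1/K)·√(π²EI/P_cr) = (1/2)·√(π²×1.43×10^11×3.072×10^-6/3.915×10^5)
L = 1.66 m

L_max ≈ 1.66 m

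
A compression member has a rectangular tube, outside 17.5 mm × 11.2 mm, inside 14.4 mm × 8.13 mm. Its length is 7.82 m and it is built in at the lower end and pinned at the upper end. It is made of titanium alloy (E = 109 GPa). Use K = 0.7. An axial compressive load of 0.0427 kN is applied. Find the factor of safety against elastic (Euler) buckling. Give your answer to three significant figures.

Weak-axis I_min = (h_o·b_o³ − h_i·b_i³)/12 with b_o = 11.2, b_i = 8.130 mm (shorter outer/inner sides).
I_min = (17.5×11.2³ − 14.40×8.130³)/12 = 1.404×10^3 mm⁴
I = 1.404×10^3 mm⁴ = 1.404×10^-9 m⁴
Effective length L_e = K·L = 0.7 × 7.82 = 5.474 m
P_cr = π²EI / L_e² = π² × 109×10⁹ × 1.404×10^-9 / 5.474² = 50.41 N
Factor of safety n = P_cr / P = 0.050407 / 0.0427 = 1.18

n ≈ 1.18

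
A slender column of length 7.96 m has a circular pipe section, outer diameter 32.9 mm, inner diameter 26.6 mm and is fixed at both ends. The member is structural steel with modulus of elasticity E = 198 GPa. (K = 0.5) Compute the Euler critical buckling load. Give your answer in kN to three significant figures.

P_cr ≈ 4.06 kN

d_o = 32.9 mm, d_i = 26.6 mm
I = π(d_o⁴ − d_i⁴)/64 = π(32.9⁴ − 26.60⁴)/64 = 3.294×10^4 mm⁴
I = 3.294×10^4 mm⁴ = 3.294×10^-8 m⁴
Effective length L_e = K·L = 0.5 × 7.96 = 3.980 m
P_cr = π²EI / L_e² = π² × 198×10⁹ × 3.294×10^-8 / 3.980² = 4.063×10^3 N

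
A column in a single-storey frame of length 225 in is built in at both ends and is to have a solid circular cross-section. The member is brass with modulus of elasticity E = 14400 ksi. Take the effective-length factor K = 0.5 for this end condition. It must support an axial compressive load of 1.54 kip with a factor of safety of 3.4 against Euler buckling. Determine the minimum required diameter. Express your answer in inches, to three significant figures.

Required P_cr = n·P = 3.4 × 1.54 = 5.236 kip
L_e = K·L = 0.5 × 225 = 112.5 in
Required I = P_cr·L_e²/(π²E) = 5.236×10^3 × 112.5² / (π² × 1.44×10^7) = 0.4663 in⁴
Solid circle: I = πd⁴/64  ⇒  d = (64I/π)^(1/4) = (64×0.4663/π)^(1/4) = 1.76 in

d ≈ 1.76 in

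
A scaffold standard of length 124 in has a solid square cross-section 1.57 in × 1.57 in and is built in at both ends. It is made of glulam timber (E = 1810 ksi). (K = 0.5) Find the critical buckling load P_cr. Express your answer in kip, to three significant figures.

P_cr ≈ 2.35 kip

I = a⁴/12 = 1.57⁴/12 = 0.5063 in⁴
Effective length L_e = K·L = 0.5 × 124 = 62.00 in
P_cr = π²EI / L_e² = π² × 1810×10³ × 0.5063 / 62.00² = 2.353×10^3 lb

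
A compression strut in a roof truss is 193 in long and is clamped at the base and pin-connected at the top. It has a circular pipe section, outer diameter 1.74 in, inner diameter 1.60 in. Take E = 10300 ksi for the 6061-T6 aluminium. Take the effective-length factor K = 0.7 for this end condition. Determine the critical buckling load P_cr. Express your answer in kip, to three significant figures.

P_cr ≈ 0.714 kip

d_o = 1.74 in, d_i = 1.60 in
I = π(d_o⁴ − d_i⁴)/64 = π(1.74⁴ − 1.600⁴)/64 = 0.1283 in⁴
Effective length L_e = K·L = 0.7 × 193 = 135.1 in
P_cr = π²EI / L_e² = π² × 10300×10³ × 0.1283 / 135.1² = 714.3 lb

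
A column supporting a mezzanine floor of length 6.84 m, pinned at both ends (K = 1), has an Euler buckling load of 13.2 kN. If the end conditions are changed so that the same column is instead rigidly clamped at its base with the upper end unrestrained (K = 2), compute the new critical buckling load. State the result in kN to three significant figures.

P_cr ∝ 1/K², so P_cr,new = P_cr,old × (K_old/K_new)² = 13.2 × (1/2)²
= 13.2 × 0.2500 = 3.30 kN

P_cr ≈ 3.30 kN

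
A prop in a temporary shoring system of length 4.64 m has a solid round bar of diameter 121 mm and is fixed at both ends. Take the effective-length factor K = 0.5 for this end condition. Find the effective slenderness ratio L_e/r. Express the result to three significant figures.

For a solid circle r = d/4 = 121/4 = 30.25 mm
L_e = K·L = 0.5 × 4.64 m = 2.320 m = 2320.0 mm
λ = L_e / r_min = 2320.0 / 30.25 = 76.7

λ ≈ 76.7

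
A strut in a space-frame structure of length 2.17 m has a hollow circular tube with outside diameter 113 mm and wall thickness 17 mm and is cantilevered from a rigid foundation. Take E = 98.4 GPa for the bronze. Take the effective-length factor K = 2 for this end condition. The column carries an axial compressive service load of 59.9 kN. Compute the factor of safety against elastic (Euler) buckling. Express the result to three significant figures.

n ≈ 5.24

Inner diameter d_i = 113 − 2×17 = 79.00 mm
I = π(d_o⁴ − d_i⁴)/64 = π(113⁴ − 79.00⁴)/64 = 6.092×10^6 mm⁴
I = 6.092×10^6 mm⁴ = 6.092×10^-6 m⁴
Effective length L_e = K·L = 2 × 2.17 = 4.340 m
P_cr = π²EI / L_e² = π² × 98.4×10⁹ × 6.092×10^-6 / 4.340² = 3.141×10^5 N
Factor of safety n = P_cr / P = 314.09 / 59.9 = 5.24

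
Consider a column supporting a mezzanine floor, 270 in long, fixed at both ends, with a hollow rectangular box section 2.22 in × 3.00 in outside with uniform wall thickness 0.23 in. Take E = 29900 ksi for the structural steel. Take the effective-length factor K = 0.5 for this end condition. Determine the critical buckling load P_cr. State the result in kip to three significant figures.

P_cr ≈ 25.6 kip

Inner dimensions: h_i = 3.00 − 2×0.23 = 2.540 in, b_i = 2.22 − 2×0.23 = 1.760 in
Weak-axis I_min = (h_o·b_o³ − h_i·b_i³)/12 with b_o = 2.22, b_i = 1.760 in (shorter outer/inner sides).
I_min = (3.00×2.22³ − 2.540×1.760³)/12 = 1.581 in⁴
Effective length L_e = K·L = 0.5 × 270 = 135.0 in
P_cr = π²EI / L_e² = π² × 29900×10³ × 1.581 / 135.0² = 2.560×10^4 lb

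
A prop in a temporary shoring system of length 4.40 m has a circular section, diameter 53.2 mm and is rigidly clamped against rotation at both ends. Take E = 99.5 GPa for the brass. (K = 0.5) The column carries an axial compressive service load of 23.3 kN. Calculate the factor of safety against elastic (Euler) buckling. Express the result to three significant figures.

n ≈ 3.42

I = πd⁴/64 = π×53.2⁴/64 = 3.932×10^5 mm⁴
I = 3.932×10^5 mm⁴ = 3.932×10^-7 m⁴
Effective length L_e = K·L = 0.5 × 4.40 = 2.200 m
P_cr = π²EI / L_e² = π² × 99.5×10⁹ × 3.932×10^-7 / 2.200² = 7.978×10^4 N
Factor of safety n = P_cr / P = 79.780 / 23.3 = 3.42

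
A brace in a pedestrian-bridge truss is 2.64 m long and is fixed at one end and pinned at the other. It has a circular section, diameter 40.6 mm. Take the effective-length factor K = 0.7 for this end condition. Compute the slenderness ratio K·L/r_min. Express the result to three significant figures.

For a solid circle r = d/4 = 40.6/4 = 10.15 mm
L_e = K·L = 0.7 × 2.64 m = 1.848 m = 1848.0 mm
λ = L_e / r_min = 1848.0 / 10.15 = 182

λ ≈ 182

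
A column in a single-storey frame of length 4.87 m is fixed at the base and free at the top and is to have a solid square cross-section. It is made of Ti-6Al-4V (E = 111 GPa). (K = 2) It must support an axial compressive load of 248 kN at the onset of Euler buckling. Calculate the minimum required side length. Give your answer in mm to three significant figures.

a ≈ 127 mm

L_e = K·L = 2 × 4.87 = 9.740 m
Required I = P_cr·L_e²/(π²E) = 2.480×10^5 × 9.740² / (π² × 1.11×10^11) = 2.148×10^-5 m⁴
I_req = 2.148×10^7 mm⁴
Solid square: I = a⁴/12  ⇒  a = (12I)^(1/4) = (12×2.148×10^7)^(1/4) = 127 mm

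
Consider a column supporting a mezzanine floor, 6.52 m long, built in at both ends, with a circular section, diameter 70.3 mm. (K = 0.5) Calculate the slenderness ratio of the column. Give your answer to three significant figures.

λ ≈ 185

For a solid circle r = d/4 = 70.3/4 = 17.58 mm
L_e = K·L = 0.5 × 6.52 m = 3.260 m = 3260.0 mm
λ = L_e / r_min = 3260.0 / 17.58 = 185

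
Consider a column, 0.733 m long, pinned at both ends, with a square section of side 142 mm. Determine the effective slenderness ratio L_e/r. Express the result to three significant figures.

For a square r = a/√12 = 142/√12 = 40.99 mm
L_e = K·L = 1 × 0.733 m = 0.7330 m = 733.00 mm
λ = L_e / r_min = 733.00 / 40.99 = 17.9

λ ≈ 17.9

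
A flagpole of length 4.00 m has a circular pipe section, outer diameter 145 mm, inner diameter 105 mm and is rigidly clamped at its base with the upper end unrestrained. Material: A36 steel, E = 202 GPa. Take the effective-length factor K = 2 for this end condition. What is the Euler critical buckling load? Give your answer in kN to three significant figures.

d_o = 145 mm, d_i = 105 mm
I = π(d_o⁴ − d_i⁴)/64 = π(145⁴ − 105.0⁴)/64 = 1.573×10^7 mm⁴
I = 1.573×10^7 mm⁴ = 1.573×10^-5 m⁴
Effective length L_e = K·L = 2 × 4.00 = 8.000 m
P_cr = π²EI / L_e² = π² × 202×10⁹ × 1.573×10^-5 / 8.000² = 4.901×10^5 N

P_cr ≈ 490 kN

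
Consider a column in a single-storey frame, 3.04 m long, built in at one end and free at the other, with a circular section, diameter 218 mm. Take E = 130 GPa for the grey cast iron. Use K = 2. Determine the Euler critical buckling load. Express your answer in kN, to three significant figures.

P_cr ≈ 3850 kN

I = πd⁴/64 = π×218⁴/64 = 1.109×10^8 mm⁴
I = 1.109×10^8 mm⁴ = 1.109×10^-4 m⁴
Effective length L_e = K·L = 2 × 3.04 = 6.080 m
P_cr = π²EI / L_e² = π² × 130×10⁹ × 1.109×10^-4 / 6.080² = 3.848×10^6 N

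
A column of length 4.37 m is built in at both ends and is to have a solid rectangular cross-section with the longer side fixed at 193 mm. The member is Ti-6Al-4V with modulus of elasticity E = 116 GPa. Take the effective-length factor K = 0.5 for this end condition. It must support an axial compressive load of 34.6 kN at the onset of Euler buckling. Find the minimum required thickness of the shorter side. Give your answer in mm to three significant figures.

L_e = K·L = 0.5 × 4.37 = 2.185 m
Required I = P_cr·L_e²/(π²E) = 3.460×10^4 × 2.185² / (π² × 1.16×10^11) = 1.443×10^-7 m⁴
I_req = 1.443×10^5 mm⁴
Rectangle, weak axis: I_min = h·b³/12 with h = 193 mm fixed  ⇒  b = (12I/h)^(1/3) = 20.8 mm

b ≈ 20.8 mm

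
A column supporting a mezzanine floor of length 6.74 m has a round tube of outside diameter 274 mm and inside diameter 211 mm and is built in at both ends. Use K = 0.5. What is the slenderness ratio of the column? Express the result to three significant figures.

d_o = 274 mm, d_i = 211 mm
I = π(d_o⁴ − d_i⁴)/64 = π(274⁴ − 211.0⁴)/64 = 1.794×10^8 mm⁴
A = 2.400×10^4 mm²;  r_min = √(I/A) = √(1.794×10^8/2.400×10^4) = 86.46 mm
L_e = K·L = 0.5 × 6.74 m = 3.370 m = 3370.0 mm
λ = L_e / r_min = 3370.0 / 86.46 = 39.0

λ ≈ 39.0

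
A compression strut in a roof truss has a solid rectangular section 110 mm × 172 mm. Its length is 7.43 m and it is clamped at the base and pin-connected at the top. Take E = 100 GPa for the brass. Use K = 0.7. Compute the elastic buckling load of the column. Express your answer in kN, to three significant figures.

Buckling occurs about the weak axis: I_min = h·b³/12 with b = 110 mm (the shorter side).
I_min = 172×110³/12 = 1.908×10^7 mm⁴
I = 1.908×10^7 mm⁴ = 1.908×10^-5 m⁴
Effective length L_e = K·L = 0.7 × 7.43 = 5.201 m
P_cr = π²EI / L_e² = π² × 100×10⁹ × 1.908×10^-5 / 5.201² = 6.961×10^5 N

P_cr ≈ 696 kN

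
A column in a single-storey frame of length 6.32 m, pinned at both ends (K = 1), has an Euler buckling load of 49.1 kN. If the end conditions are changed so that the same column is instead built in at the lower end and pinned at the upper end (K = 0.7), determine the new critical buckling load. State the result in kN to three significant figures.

P_cr ≈ 100 kN

P_cr ∝ 1/K², so P_cr,new = P_cr,old × (K_old/K_new)² = 49.1 × (1/0.7)²
= 49.1 × 2.041 = 100 kN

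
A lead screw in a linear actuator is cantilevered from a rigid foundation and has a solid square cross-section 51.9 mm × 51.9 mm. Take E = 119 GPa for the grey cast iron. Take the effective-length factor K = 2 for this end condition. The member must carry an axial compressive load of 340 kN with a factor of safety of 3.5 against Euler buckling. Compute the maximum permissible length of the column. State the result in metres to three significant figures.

I = a⁴/12 = 51.9⁴/12 = 6.046×10^5 mm⁴
I = 6.046×10^-7 m⁴
Required critical load P_cr = n·P = 3.5 × 340 = 1190 kN = 1.190×10^6 N
From P_cr = π²EI/(K·L)²:  L = (1/K)·√(π²EI/P_cr) = (1/2)·√(π²×1.19×10^11×6.046×10^-7/1.190×10^6)
L = 0.386 m

L_max ≈ 0.386 m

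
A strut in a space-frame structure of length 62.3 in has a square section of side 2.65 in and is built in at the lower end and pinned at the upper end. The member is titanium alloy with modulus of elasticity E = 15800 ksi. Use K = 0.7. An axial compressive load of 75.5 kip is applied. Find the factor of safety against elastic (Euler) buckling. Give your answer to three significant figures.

I = a⁴/12 = 2.65⁴/12 = 4.110 in⁴
Effective length L_e = K·L = 0.7 × 62.3 = 43.61 in
P_cr = π²EI / L_e² = π² × 15800×10³ × 4.110 / 43.61² = 3.370×10^5 lb
Factor of safety n = P_cr / P = 336.97 / 75.5 = 4.46

n ≈ 4.46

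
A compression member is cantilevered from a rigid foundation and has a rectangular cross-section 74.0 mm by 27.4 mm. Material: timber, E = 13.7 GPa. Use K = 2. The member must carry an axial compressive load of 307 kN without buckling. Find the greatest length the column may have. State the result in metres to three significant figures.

Buckling occurs about the weak axis: I_min = h·b³/12 with b = 27.4 mm (the shorter side).
I_min = 74.0×27.4³/12 = 1.269×10^5 mm⁴
I = 1.269×10^-7 m⁴
At the buckling limit P_cr = P = 3.070×10^5 N
From P_cr = π²EI/(K·L)²:  L = (1/K)·√(π²EI/P_cr) = (1/2)·√(π²×1.37×10^10×1.269×10^-7/3.070×10^5)
L = 0.118 m

L_max ≈ 0.118 m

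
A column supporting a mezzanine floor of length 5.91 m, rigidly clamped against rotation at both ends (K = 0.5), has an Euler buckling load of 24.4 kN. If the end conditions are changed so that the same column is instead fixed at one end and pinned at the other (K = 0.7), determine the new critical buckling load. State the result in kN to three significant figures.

P_cr ∝ 1/K², so P_cr,new = P_cr,old × (K_old/K_new)² = 24.4 × (0.5/0.7)²
= 24.4 × 0.5102 = 12.4 kN

P_cr ≈ 12.4 kN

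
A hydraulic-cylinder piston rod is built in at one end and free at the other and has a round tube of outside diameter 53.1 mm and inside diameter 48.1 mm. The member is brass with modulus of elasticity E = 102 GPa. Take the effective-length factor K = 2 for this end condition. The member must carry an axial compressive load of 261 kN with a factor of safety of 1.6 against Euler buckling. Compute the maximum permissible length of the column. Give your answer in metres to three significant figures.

d_o = 53.1 mm, d_i = 48.1 mm
I = π(d_o⁴ − d_i⁴)/64 = π(53.1⁴ − 48.10⁴)/64 = 1.275×10^5 mm⁴
I = 1.275×10^-7 m⁴
Required critical load P_cr = n·P = 1.6 × 261 = 417.6 kN = 4.176×10^5 N
From P_cr = π²EI/(K·L)²:  L = (1/K)·√(π²EI/P_cr) = (1/2)·√(π²×1.02×10^11×1.275×10^-7/4.176×10^5)
L = 0.277 m

L_max ≈ 0.277 m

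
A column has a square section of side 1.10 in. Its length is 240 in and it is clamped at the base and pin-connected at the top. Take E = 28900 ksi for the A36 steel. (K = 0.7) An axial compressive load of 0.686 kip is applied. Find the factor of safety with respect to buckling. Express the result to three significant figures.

I = a⁴/12 = 1.10⁴/12 = 0.1220 in⁴
Effective length L_e = K·L = 0.7 × 240 = 168.0 in
P_cr = π²EI / L_e² = π² × 28900×10³ × 0.1220 / 168.0² = 1.233×10^3 lb
Factor of safety n = P_cr / P = 1.2330 / 0.686 = 1.80

n ≈ 1.80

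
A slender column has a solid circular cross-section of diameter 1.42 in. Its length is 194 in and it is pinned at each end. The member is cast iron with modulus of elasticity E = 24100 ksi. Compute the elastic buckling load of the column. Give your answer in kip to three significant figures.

P_cr ≈ 1.26 kip

I = πd⁴/64 = π×1.42⁴/64 = 0.1996 in⁴
Effective length L_e = K·L = 1 × 194 = 194.0 in
P_cr = π²EI / L_e² = π² × 24100×10³ × 0.1996 / 194.0² = 1.261×10^3 lb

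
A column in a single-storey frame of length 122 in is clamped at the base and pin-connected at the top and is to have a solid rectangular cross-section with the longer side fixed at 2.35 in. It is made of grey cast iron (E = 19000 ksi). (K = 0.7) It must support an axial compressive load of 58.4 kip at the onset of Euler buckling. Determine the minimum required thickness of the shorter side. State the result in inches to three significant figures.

b ≈ 2.26 in

L_e = K·L = 0.7 × 122 = 85.40 in
Required I = P_cr·L_e²/(π²E) = 5.840×10^4 × 85.40² / (π² × 1.90×10^7) = 2.271 in⁴
Rectangle, weak axis: I_min = h·b³/12 with h = 2.35 in fixed  ⇒  b = (12I/h)^(1/3) = 2.26 in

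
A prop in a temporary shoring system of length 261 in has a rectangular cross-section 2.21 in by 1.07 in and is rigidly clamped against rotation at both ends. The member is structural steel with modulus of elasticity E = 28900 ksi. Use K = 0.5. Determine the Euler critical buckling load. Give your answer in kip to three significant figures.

Buckling occurs about the weak axis: I_min = h·b³/12 with b = 1.07 in (the shorter side).
I_min = 2.21×1.07³/12 = 0.2256 in⁴
Effective length L_e = K·L = 0.5 × 261 = 130.5 in
P_cr = π²EI / L_e² = π² × 28900×10³ × 0.2256 / 130.5² = 3.779×10^3 lb

P_cr ≈ 3.78 kip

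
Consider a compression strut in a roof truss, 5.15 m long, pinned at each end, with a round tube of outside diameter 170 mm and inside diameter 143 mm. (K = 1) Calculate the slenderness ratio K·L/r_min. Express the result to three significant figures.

λ ≈ 92.7

d_o = 170 mm, d_i = 143 mm
I = π(d_o⁴ − d_i⁴)/64 = π(170⁴ − 143.0⁴)/64 = 2.047×10^7 mm⁴
A = 6.637×10^3 mm²;  r_min = √(I/A) = √(2.047×10^7/6.637×10^3) = 55.54 mm
L_e = K·L = 1 × 5.15 m = 5.150 m = 5150.0 mm
λ = L_e / r_min = 5150.0 / 55.54 = 92.7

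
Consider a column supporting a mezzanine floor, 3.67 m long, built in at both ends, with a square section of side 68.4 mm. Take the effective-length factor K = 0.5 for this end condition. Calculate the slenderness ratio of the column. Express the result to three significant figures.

λ ≈ 92.9

I = a⁴/12 = 68.4⁴/12 = 1.824×10^6 mm⁴
A = 4.679×10^3 mm²;  r_min = √(I/A) = √(1.824×10^6/4.679×10^3) = 19.75 mm
L_e = K·L = 0.5 × 3.67 m = 1.835 m = 1835.0 mm
λ = L_e / r_min = 1835.0 / 19.75 = 92.9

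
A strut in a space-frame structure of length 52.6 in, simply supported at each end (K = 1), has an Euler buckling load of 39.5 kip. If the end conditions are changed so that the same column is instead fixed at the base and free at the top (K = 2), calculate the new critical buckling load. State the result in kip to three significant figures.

P_cr ∝ 1/K², so P_cr,new = P_cr,old × (K_old/K_new)² = 39.5 × (1/2)²
= 39.5 × 0.2500 = 9.88 kip

P_cr ≈ 9.88 kip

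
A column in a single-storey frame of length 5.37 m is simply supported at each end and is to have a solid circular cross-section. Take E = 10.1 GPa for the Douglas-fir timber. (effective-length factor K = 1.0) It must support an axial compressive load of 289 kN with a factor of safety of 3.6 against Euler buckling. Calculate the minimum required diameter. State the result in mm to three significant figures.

Required P_cr = n·P = 3.6 × 289 = 1040 kN
L_e = K·L = 1 × 5.37 = 5.370 m
Required I = P_cr·L_e²/(π²E) = 1.040×10^6 × 5.370² / (π² × 1.01×10^10) = 3.010×10^-4 m⁴
I_req = 3.010×10^8 mm⁴
Solid circle: I = πd⁴/64  ⇒  d = (64I/π)^(1/4) = (64×3.010×10^8/π)^(1/4) = 280 mm

d ≈ 280 mm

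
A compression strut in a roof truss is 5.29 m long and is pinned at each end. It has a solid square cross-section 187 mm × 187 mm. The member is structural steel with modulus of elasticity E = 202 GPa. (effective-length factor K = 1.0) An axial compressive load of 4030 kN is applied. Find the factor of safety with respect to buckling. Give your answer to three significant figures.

n ≈ 1.80

I = a⁴/12 = 187⁴/12 = 1.019×10^8 mm⁴
I = 1.019×10^8 mm⁴ = 1.019×10^-4 m⁴
Effective length L_e = K·L = 1 × 5.29 = 5.290 m
P_cr = π²EI / L_e² = π² × 202×10⁹ × 1.019×10^-4 / 5.290² = 7.260×10^6 N
Factor of safety n = P_cr / P = 7259.8 / 4030 = 1.80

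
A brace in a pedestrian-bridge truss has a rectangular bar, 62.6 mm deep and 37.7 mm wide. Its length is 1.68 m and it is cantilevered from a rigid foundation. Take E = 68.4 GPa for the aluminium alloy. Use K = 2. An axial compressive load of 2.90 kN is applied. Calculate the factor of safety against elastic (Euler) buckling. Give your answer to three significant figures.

n ≈ 5.76

Buckling occurs about the weak axis: I_min = h·b³/12 with b = 37.7 mm (the shorter side).
I_min = 62.6×37.7³/12 = 2.795×10^5 mm⁴
I = 2.795×10^5 mm⁴ = 2.795×10^-7 m⁴
Effective length L_e = K·L = 2 × 1.68 = 3.360 m
P_cr = π²EI / L_e² = π² × 68.4×10⁹ × 2.795×10^-7 / 3.360² = 1.671×10^4 N
Factor of safety n = P_cr / P = 16.715 / 2.90 = 5.76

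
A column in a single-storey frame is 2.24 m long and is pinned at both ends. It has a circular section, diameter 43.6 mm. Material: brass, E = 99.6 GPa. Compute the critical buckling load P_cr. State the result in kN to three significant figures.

P_cr ≈ 34.8 kN

I = πd⁴/64 = π×43.6⁴/64 = 1.774×10^5 mm⁴
I = 1.774×10^5 mm⁴ = 1.774×10^-7 m⁴
Effective length L_e = K·L = 1 × 2.24 = 2.240 m
P_cr = π²EI / L_e² = π² × 99.6×10⁹ × 1.774×10^-7 / 2.240² = 3.475×10^4 N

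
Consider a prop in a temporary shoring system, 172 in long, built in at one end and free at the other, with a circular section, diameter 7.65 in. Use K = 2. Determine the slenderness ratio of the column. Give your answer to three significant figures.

λ ≈ 180

For a solid circle r = d/4 = 7.65/4 = 1.912 in
L_e = K·L = 2 × 172 = 344.0 in
λ = L_e / r_min = 344.00 / 1.912 = 180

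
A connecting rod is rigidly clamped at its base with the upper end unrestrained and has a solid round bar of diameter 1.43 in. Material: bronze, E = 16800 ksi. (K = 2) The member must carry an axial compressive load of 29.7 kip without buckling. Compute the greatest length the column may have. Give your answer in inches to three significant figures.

I = πd⁴/64 = π×1.43⁴/64 = 0.2053 in⁴
At the buckling limit P_cr = P = 2.970×10^4 lb
From P_cr = π²EI/(K·L)²:  L = (1/K)·√(π²EI/P_cr) = (1/2)·√(π²×1.68×10^7×0.2053/2.970×10^4)
L = 16.9 in

L_max ≈ 16.9 in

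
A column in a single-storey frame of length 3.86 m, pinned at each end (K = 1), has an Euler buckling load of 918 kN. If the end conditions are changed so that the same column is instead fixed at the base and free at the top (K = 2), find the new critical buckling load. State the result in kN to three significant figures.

P_cr ∝ 1/K², so P_cr,new = P_cr,old × (K_old/K_new)² = 918 × (1/2)²
= 918 × 0.2500 = 230 kN

P_cr ≈ 230 kN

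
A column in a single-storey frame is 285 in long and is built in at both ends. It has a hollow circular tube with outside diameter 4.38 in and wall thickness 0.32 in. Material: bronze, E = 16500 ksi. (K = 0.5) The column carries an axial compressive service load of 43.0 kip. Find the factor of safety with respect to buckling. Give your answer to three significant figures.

Inner diameter d_i = 4.38 − 2×0.32 = 3.740 in
I = π(d_o⁴ − d_i⁴)/64 = π(4.38⁴ − 3.740⁴)/64 = 8.462 in⁴
Effective length L_e = K·L = 0.5 × 285 = 142.5 in
P_cr = π²EI / L_e² = π² × 16500×10³ × 8.462 / 142.5² = 6.786×10^4 lb
Factor of safety n = P_cr / P = 67.863 / 43.0 = 1.58

n ≈ 1.58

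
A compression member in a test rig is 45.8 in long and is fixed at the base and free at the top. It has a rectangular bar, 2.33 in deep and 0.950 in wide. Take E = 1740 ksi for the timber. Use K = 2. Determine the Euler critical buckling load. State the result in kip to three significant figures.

P_cr ≈ 0.341 kip

Buckling occurs about the weak axis: I_min = h·b³/12 with b = 0.950 in (the shorter side).
I_min = 2.33×0.950³/12 = 0.1665 in⁴
Effective length L_e = K·L = 2 × 45.8 = 91.60 in
P_cr = π²EI / L_e² = π² × 1740×10³ × 0.1665 / 91.60² = 340.7 lb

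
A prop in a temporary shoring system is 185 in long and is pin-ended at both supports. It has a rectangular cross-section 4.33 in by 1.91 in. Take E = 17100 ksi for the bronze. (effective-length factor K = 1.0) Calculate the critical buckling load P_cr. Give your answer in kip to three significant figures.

P_cr ≈ 12.4 kip

Buckling occurs about the weak axis: I_min = h·b³/12 with b = 1.91 in (the shorter side).
I_min = 4.33×1.91³/12 = 2.514 in⁴
Effective length L_e = K·L = 1 × 185 = 185.0 in
P_cr = π²EI / L_e² = π² × 17100×10³ × 2.514 / 185.0² = 1.240×10^4 lb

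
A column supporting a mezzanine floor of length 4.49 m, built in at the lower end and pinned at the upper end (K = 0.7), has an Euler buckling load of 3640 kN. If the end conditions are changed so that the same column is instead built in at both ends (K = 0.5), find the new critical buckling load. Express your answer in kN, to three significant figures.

P_cr ≈ 7130 kN

P_cr ∝ 1/K², so P_cr,new = P_cr,old × (K_old/K_new)² = 3640 × (0.7/0.5)²
= 3640 × 1.960 = 7130 kN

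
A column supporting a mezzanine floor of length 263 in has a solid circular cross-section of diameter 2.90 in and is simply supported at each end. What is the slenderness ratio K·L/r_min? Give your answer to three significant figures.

I = πd⁴/64 = π×2.90⁴/64 = 3.472 in⁴
A = 6.605 in²;  r_min = √(I/A) = √(3.472/6.605) = 0.7250 in
L_e = K·L = 1 × 263 = 263.0 in
λ = L_e / r_min = 263.00 / 0.7250 = 363

λ ≈ 363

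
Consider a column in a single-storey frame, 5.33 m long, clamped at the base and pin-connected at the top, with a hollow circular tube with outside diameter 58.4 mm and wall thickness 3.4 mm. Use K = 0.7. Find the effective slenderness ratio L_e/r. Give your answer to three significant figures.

Inner diameter d_i = 58.4 − 2×3.4 = 51.60 mm
I = π(d_o⁴ − d_i⁴)/64 = π(58.4⁴ − 51.60⁴)/64 = 2.230×10^5 mm⁴
A = 587.5 mm²;  r_min = √(I/A) = √(2.230×10^5/587.5) = 19.48 mm
L_e = K·L = 0.7 × 5.33 m = 3.731 m = 3731.0 mm
λ = L_e / r_min = 3731.0 / 19.48 = 192

λ ≈ 192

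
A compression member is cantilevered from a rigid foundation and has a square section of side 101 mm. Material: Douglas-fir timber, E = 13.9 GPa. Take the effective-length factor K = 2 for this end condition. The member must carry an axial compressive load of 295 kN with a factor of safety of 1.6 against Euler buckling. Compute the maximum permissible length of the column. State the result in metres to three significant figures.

L_max ≈ 0.794 m

I = a⁴/12 = 101⁴/12 = 8.672×10^6 mm⁴
I = 8.672×10^-6 m⁴
Required critical load P_cr = n·P = 1.6 × 295 = 472.0 kN = 4.720×10^5 N
From P_cr = π²EI/(K·L)²:  L = (1/K)·√(π²EI/P_cr) = (1/2)·√(π²×1.39×10^10×8.672×10^-6/4.720×10^5)
L = 0.794 m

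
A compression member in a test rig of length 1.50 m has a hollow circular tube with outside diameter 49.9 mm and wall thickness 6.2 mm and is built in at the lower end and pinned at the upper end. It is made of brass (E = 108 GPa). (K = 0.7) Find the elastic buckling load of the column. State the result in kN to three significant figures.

P_cr ≈ 200 kN

Inner diameter d_i = 49.9 − 2×6.2 = 37.50 mm
I = π(d_o⁴ − d_i⁴)/64 = π(49.9⁴ − 37.50⁴)/64 = 2.073×10^5 mm⁴
I = 2.073×10^5 mm⁴ = 2.073×10^-7 m⁴
Effective length L_e = K·L = 0.7 × 1.50 = 1.050 m
P_cr = π²EI / L_e² = π² × 108×10⁹ × 2.073×10^-7 / 1.050² = 2.004×10^5 N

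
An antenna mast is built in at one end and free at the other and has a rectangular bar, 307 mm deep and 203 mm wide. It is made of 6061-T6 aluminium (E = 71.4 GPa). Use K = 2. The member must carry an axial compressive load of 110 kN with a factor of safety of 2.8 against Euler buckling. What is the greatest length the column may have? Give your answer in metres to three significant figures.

Buckling occurs about the weak axis: I_min = h·b³/12 with b = 203 mm (the shorter side).
I_min = 307×203³/12 = 2.140×10^8 mm⁴
I = 2.140×10^-4 m⁴
Required critical load P_cr = n·P = 2.8 × 110 = 308.0 kN = 3.080×10^5 N
From P_cr = π²EI/(K·L)²:  L = (1/K)·√(π²EI/P_cr) = (1/2)·√(π²×7.14×10^10×2.140×10^-4/3.080×10^5)
L = 11.1 m

L_max ≈ 11.1 m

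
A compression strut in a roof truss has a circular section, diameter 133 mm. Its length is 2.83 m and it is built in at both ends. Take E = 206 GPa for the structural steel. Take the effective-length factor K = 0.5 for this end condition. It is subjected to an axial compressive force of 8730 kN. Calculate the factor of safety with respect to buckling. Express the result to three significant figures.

I = πd⁴/64 = π×133⁴/64 = 1.536×10^7 mm⁴
I = 1.536×10^7 mm⁴ = 1.536×10^-5 m⁴
Effective length L_e = K·L = 0.5 × 2.83 = 1.415 m
P_cr = π²EI / L_e² = π² × 206×10⁹ × 1.536×10^-5 / 1.415² = 1.560×10^7 N
Factor of safety n = P_cr / P = 15597 / 8730 = 1.79

n ≈ 1.79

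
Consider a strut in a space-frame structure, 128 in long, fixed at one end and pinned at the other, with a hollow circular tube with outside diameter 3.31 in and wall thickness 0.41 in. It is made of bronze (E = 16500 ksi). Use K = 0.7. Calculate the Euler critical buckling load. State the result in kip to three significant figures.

Inner diameter d_i = 3.31 − 2×0.41 = 2.490 in
I = π(d_o⁴ − d_i⁴)/64 = π(3.31⁴ − 2.490⁴)/64 = 4.005 in⁴
Effective length L_e = K·L = 0.7 × 128 = 89.60 in
P_cr = π²EI / L_e² = π² × 16500×10³ × 4.005 / 89.60² = 8.125×10^4 lb

P_cr ≈ 81.2 kip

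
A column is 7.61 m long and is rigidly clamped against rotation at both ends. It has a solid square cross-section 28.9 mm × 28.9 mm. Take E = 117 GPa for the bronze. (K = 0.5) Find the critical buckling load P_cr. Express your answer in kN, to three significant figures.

I = a⁴/12 = 28.9⁴/12 = 5.813×10^4 mm⁴
I = 5.813×10^4 mm⁴ = 5.813×10^-8 m⁴
Effective length L_e = K·L = 0.5 × 7.61 = 3.805 m
P_cr = π²EI / L_e² = π² × 117×10⁹ × 5.813×10^-8 / 3.805² = 4.636×10^3 N

P_cr ≈ 4.64 kN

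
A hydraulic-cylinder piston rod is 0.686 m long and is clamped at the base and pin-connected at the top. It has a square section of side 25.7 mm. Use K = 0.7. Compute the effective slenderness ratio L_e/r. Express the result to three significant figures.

λ ≈ 64.7

I = a⁴/12 = 25.7⁴/12 = 3.635×10^4 mm⁴
A = 660.5 mm²;  r_min = √(I/A) = √(3.635×10^4/660.5) = 7.419 mm
L_e = K·L = 0.7 × 0.686 m = 0.4802 m = 480.20 mm
λ = L_e / r_min = 480.20 / 7.419 = 64.7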